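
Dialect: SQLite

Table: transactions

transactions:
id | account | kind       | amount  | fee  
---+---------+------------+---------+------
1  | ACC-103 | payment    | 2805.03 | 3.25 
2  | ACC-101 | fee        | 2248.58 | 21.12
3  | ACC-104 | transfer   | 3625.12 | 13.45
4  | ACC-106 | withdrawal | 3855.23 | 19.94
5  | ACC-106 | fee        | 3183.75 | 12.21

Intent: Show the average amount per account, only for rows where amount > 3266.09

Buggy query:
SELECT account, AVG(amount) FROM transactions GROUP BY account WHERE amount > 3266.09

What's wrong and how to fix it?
Bug: WHERE cannot follow GROUP BY

Fix: Move the WHERE clause before GROUP BY

Corrected query:
SELECT account, AVG(amount) FROM transactions WHERE amount > 3266.09 GROUP BY account

Result:
account | AVG(amount)
--------+------------
ACC-104 | 3625.12    
ACC-106 | 3855.23    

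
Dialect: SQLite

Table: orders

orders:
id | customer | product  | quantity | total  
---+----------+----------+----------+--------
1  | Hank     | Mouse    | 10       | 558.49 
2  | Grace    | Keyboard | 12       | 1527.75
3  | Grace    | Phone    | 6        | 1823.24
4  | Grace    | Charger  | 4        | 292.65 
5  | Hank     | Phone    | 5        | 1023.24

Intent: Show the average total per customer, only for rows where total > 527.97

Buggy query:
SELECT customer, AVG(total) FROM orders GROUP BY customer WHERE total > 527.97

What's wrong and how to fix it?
Bug: Row-level WHERE must come before GROUP BY in the clause order

Fix: Move the WHERE clause before GROUP BY

Corrected query:
SELECT customer, AVG(total) FROM orders WHERE total > 527.97 GROUP BY customer

Result:
customer | AVG(total)
---------+-----------
Grace    | 1675.495  
Hank     | 790.865   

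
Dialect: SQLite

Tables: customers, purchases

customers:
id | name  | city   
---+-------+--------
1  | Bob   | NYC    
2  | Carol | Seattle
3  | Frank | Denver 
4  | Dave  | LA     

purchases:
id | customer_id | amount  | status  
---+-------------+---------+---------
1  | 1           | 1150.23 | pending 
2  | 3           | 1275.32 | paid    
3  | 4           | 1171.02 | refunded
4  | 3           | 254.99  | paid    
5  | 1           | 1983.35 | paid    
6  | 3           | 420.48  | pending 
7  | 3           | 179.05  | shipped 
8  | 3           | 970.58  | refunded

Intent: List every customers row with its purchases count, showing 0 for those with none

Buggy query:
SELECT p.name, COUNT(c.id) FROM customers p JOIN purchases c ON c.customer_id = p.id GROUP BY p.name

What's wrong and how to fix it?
Bug: An inner join excludes parents with zero children

Fix: Switch to LEFT JOIN to retain unmatched parent rows

Corrected query:
SELECT p.name, COUNT(c.id) FROM customers p LEFT JOIN purchases c ON c.customer_id = p.id GROUP BY p.name

Result:
name  | COUNT(c.id)
------+------------
Bob   | 2          
Carol | 0          
Dave  | 1          
Frank | 5          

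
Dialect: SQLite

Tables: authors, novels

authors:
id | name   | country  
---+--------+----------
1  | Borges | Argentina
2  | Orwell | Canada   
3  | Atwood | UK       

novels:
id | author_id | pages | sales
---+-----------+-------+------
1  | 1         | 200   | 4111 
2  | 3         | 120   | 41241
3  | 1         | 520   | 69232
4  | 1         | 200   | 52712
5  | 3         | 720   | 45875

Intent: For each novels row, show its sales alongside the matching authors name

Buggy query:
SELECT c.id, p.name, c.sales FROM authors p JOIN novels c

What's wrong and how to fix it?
Bug: Missing join condition: each novels row is matched to all authors rows instead of just its own

Fix: Add ON c.author_id = p.id to the JOIN

Corrected query:
SELECT c.id, p.name, c.sales FROM authors p JOIN novels c ON c.author_id = p.id

Result:
id | name   | sales
---+--------+------
1  | Borges | 4111 
2  | Atwood | 41241
3  | Borges | 69232
4  | Borges | 52712
5  | Atwood | 45875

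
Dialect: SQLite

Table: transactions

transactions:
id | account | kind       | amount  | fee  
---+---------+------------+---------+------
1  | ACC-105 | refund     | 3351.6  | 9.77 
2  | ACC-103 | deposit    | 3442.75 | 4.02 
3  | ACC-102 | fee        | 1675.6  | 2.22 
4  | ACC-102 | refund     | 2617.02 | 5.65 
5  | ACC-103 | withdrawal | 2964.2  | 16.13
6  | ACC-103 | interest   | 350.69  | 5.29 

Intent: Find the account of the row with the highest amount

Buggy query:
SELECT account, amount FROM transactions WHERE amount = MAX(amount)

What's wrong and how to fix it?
Bug: WHERE is evaluated per row; an aggregate over the whole table isn't defined there

Fix: Use a subquery: WHERE amount = (SELECT MAX(amount) FROM transactions)

Corrected query:
SELECT account, amount FROM transactions WHERE amount = (SELECT MAX(amount) FROM transactions)

Result:
account | amount 
--------+--------
ACC-103 | 3442.75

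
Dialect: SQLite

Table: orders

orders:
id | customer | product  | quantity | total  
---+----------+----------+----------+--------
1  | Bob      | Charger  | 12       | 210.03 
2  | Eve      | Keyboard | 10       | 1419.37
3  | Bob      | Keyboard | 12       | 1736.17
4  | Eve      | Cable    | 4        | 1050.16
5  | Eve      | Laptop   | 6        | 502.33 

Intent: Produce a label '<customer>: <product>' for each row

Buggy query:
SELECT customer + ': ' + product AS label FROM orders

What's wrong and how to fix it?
Bug: '+' is numeric addition; on text columns SQLite converts them to 0 instead of concatenating

Fix: Use the || operator for string concatenation

Corrected query:
SELECT customer || ': ' || product AS label FROM orders

Result:
label        
-------------
Bob: Charger 
Eve: Keyboard
Bob: Keyboard
Eve: Cable   
Eve: Laptop  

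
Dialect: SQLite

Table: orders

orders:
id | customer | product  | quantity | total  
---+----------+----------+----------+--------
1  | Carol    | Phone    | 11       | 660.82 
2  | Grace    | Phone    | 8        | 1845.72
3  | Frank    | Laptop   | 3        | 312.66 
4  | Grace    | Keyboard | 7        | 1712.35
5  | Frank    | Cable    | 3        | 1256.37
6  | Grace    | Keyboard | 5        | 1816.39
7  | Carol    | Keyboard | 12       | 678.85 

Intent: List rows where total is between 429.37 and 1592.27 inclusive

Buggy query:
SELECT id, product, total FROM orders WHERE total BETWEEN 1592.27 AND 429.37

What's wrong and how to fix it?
Bug: The bounds are reversed; BETWEEN a AND b requires a <= b to match anything

Fix: Write BETWEEN 429.37 AND 1592.27

Corrected query:
SELECT id, product, total FROM orders WHERE total BETWEEN 429.37 AND 1592.27

Result:
id | product  | total  
---+----------+--------
1  | Phone    | 660.82 
5  | Cable    | 1256.37
7  | Keyboard | 678.85 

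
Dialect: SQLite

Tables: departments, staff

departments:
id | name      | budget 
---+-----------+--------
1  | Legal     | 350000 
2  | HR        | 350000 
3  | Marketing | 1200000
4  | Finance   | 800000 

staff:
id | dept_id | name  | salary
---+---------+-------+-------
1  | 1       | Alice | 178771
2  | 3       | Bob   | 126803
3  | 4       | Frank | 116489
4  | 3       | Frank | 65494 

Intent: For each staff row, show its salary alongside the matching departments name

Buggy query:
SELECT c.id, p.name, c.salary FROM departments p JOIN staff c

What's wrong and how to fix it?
Bug: JOIN with no ON clause produces a cartesian product; every staff row pairs with every departments row

Fix: Add ON c.dept_id = p.id to the JOIN

Corrected query:
SELECT c.id, p.name, c.salary FROM departments p JOIN staff c ON c.dept_id = p.id

Result:
id | name      | salary
---+-----------+-------
1  | Legal     | 178771
2  | Marketing | 126803
3  | Finance   | 116489
4  | Marketing | 65494 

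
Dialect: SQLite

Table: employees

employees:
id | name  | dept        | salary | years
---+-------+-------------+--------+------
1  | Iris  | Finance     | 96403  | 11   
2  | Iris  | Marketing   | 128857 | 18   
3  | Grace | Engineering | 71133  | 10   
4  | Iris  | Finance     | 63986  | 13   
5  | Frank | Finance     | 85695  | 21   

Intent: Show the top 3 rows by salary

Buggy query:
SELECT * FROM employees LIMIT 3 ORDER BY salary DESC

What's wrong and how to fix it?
Bug: LIMIT must come after ORDER BY

Fix: Swap the clauses: ORDER BY first, then LIMIT

Corrected query:
SELECT * FROM employees ORDER BY salary DESC LIMIT 3

Result:
id | name  | dept      | salary | years
---+-------+-----------+--------+------
2  | Iris  | Marketing | 128857 | 18   
1  | Iris  | Finance   | 96403  | 11   
5  | Frank | Finance   | 85695  | 21   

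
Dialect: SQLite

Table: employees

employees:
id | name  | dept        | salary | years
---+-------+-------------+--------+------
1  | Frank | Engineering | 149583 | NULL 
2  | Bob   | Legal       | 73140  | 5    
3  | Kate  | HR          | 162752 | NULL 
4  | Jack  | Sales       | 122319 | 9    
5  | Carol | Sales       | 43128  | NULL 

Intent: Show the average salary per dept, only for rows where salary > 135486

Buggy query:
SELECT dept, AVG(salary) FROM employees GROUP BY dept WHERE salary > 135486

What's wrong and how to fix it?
Bug: WHERE cannot follow GROUP BY

Fix: Place WHERE between FROM and GROUP BY

Corrected query:
SELECT dept, AVG(salary) FROM employees WHERE salary > 135486 GROUP BY dept

Result:
dept        | AVG(salary)
------------+------------
Engineering | 149583     
HR          | 162752     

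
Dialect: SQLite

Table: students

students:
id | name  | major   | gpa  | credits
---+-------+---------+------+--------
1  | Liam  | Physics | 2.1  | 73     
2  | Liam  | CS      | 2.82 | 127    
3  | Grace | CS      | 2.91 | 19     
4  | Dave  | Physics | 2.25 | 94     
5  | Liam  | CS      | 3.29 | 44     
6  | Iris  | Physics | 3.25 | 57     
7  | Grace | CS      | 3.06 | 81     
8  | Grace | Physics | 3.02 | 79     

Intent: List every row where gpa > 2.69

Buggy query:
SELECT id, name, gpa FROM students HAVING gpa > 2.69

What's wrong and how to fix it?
Bug: HAVING filters the output of aggregation, but this query has no GROUP BY and no aggregate functions, so SQLite rejects it (HAVING clause on a non-aggregate query); the condition here is per row

Fix: Replace HAVING with WHERE since the condition applies to individual rows

Corrected query:
SELECT id, name, gpa FROM students WHERE gpa > 2.69

Result:
id | name  | gpa 
---+-------+-----
2  | Liam  | 2.82
3  | Grace | 2.91
5  | Liam  | 3.29
6  | Iris  | 3.25
7  | Grace | 3.06
8  | Grace | 3.02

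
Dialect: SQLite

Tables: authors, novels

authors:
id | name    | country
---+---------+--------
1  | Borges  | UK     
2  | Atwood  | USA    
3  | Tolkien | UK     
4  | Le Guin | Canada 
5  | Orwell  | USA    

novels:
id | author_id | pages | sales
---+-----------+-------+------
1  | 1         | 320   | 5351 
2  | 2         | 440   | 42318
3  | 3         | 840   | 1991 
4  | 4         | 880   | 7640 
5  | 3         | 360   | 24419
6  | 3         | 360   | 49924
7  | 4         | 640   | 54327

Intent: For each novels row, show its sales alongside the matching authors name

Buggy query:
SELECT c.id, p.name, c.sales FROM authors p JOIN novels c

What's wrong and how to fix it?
Bug: Missing join condition: each novels row is matched to all authors rows instead of just its own

Fix: Add ON c.author_id = p.id to the JOIN

Corrected query:
SELECT c.id, p.name, c.sales FROM authors p JOIN novels c ON c.author_id = p.id

Result:
id | name    | sales
---+---------+------
1  | Borges  | 5351 
2  | Atwood  | 42318
3  | Tolkien | 1991 
4  | Le Guin | 7640 
5  | Tolkien | 24419
6  | Tolkien | 49924
7  | Le Guin | 54327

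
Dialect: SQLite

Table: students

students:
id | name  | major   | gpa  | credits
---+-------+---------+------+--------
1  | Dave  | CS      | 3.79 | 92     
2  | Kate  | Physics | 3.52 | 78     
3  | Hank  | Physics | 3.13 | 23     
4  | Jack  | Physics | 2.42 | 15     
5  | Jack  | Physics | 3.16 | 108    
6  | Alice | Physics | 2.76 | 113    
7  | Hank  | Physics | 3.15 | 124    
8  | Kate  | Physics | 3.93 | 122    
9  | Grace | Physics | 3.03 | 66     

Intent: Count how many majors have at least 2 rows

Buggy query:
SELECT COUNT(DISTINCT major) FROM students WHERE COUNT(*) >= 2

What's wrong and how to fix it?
Bug: WHERE filters individual rows, not groups, so a group-level COUNT is invalid there

Fix: Group first with HAVING COUNT(*) >= 2, then COUNT the resulting groups

Corrected query:
SELECT COUNT(*) FROM (SELECT major FROM students GROUP BY major HAVING COUNT(*) >= 2)

Result:
COUNT(*)
--------
1       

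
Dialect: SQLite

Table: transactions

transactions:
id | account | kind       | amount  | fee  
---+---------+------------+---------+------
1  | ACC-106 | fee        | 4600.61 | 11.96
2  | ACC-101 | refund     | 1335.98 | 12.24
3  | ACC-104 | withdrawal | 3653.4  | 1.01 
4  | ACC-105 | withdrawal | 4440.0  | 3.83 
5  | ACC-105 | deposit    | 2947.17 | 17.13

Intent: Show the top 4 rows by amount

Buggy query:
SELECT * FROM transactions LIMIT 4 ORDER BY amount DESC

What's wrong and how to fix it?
Bug: ORDER BY cannot follow LIMIT; LIMIT is the final clause

Fix: Swap the clauses: ORDER BY first, then LIMIT

Corrected query:
SELECT * FROM transactions ORDER BY amount DESC LIMIT 4

Result:
id | account | kind       | amount  | fee  
---+---------+------------+---------+------
1  | ACC-106 | fee        | 4600.61 | 11.96
4  | ACC-105 | withdrawal | 4440    | 3.83 
3  | ACC-104 | withdrawal | 3653.4  | 1.01 
5  | ACC-105 | deposit    | 2947.17 | 17.13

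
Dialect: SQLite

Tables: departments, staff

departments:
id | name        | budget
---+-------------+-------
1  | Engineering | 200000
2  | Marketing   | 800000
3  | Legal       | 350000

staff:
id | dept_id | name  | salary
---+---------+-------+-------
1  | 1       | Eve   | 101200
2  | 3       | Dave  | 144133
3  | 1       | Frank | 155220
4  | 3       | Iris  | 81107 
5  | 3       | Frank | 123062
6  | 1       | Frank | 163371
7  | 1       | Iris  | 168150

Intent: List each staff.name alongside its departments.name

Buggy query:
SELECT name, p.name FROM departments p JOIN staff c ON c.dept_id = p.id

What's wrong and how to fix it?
Bug: 'name' exists in both joined tables, so the database can't tell which one is meant

Fix: Qualify the column with its table alias (c.name)

Corrected query:
SELECT c.name, p.name FROM departments p JOIN staff c ON c.dept_id = p.id

Result:
name  | name       
------+------------
Eve   | Engineering
Dave  | Legal      
Frank | Engineering
Iris  | Legal      
Frank | Legal      
Frank | Engineering
Iris  | Engineering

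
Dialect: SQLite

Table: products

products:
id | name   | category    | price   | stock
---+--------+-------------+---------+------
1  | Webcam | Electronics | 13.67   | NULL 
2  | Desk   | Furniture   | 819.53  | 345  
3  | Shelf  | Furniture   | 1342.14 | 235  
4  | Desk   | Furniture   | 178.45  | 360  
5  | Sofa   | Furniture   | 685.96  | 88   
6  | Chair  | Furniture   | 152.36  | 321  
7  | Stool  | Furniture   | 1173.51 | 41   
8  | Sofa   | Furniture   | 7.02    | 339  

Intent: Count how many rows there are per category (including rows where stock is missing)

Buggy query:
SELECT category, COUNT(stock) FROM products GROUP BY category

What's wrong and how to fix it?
Bug: COUNT(column) counts non-NULL values only; rows with NULL stock aren't counted

Fix: Use COUNT(*) to count all rows regardless of NULL

Corrected query:
SELECT category, COUNT(*) FROM products GROUP BY category

Result:
category    | COUNT(*)
------------+---------
Electronics | 1       
Furniture   | 7       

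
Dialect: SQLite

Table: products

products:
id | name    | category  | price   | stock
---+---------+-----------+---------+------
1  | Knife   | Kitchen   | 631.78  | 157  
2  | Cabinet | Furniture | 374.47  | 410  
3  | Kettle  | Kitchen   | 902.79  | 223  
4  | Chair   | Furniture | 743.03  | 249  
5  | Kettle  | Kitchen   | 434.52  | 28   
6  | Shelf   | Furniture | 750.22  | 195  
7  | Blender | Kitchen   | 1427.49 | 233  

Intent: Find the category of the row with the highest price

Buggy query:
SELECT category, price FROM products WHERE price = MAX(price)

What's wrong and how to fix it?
Bug: MAX(price) is an aggregate and cannot be used directly in WHERE

Fix: Wrap MAX in a scalar subquery so WHERE compares against a single value

Corrected query:
SELECT category, price FROM products WHERE price = (SELECT MAX(price) FROM products)

Result:
category | price  
---------+--------
Kitchen  | 1427.49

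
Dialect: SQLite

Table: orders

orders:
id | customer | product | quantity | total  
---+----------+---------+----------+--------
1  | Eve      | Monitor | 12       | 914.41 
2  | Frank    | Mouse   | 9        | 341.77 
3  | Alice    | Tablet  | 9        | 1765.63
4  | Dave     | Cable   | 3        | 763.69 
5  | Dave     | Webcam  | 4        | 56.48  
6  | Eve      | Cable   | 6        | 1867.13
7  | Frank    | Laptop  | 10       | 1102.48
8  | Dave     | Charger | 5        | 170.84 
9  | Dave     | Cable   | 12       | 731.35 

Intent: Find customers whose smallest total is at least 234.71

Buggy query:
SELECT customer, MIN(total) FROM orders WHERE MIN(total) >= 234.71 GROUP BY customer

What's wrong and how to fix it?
Bug: Aggregates like MIN are computed per group after WHERE runs

Fix: Replace WHERE with HAVING after the GROUP BY

Corrected query:
SELECT customer, MIN(total) FROM orders GROUP BY customer HAVING MIN(total) >= 234.71

Result:
customer | MIN(total)
---------+-----------
Alice    | 1765.63   
Eve      | 914.41    
Frank    | 341.77    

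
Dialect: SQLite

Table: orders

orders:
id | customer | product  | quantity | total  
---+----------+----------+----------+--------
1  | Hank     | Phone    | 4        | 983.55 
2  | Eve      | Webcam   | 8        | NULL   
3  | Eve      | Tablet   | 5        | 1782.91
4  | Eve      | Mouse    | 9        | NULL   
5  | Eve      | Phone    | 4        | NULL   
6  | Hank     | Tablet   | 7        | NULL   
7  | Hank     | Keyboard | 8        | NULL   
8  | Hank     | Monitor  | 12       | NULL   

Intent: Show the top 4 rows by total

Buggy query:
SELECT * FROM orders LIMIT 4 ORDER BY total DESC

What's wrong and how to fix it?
Bug: LIMIT must come after ORDER BY

Fix: Swap the clauses: ORDER BY first, then LIMIT

Corrected query:
SELECT * FROM orders ORDER BY total DESC LIMIT 4

Result:
id | customer | product | quantity | total  
---+----------+---------+----------+--------
3  | Eve      | Tablet  | 5        | 1782.91
1  | Hank     | Phone   | 4        | 983.55 
2  | Eve      | Webcam  | 8        | NULL   
4  | Eve      | Mouse   | 9        | NULL   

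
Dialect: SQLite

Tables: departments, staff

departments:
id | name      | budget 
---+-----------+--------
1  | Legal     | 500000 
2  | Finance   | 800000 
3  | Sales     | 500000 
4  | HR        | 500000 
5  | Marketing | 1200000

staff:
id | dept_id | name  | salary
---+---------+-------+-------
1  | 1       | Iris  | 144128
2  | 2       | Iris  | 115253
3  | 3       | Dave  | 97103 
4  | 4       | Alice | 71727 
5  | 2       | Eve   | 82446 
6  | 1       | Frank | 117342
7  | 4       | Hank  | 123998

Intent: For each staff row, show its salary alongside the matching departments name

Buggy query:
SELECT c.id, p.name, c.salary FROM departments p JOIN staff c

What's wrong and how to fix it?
Bug: JOIN with no ON clause produces a cartesian product; every staff row pairs with every departments row

Fix: Add ON c.dept_id = p.id to the JOIN

Corrected query:
SELECT c.id, p.name, c.salary FROM departments p JOIN staff c ON c.dept_id = p.id

Result:
id | name    | salary
---+---------+-------
1  | Legal   | 144128
2  | Finance | 115253
3  | Sales   | 97103 
4  | HR      | 71727 
5  | Finance | 82446 
6  | Legal   | 117342
7  | HR      | 123998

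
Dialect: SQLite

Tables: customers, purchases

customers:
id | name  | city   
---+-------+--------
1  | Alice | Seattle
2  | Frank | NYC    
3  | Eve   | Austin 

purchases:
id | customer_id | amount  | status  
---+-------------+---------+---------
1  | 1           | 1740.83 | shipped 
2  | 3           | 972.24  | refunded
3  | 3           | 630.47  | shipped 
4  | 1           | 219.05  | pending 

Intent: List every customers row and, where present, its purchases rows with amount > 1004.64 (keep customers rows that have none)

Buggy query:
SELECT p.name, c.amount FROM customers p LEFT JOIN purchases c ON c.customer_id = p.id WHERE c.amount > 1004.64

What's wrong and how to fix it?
Bug: Filtering c.amount in WHERE discards the NULL rows produced by LEFT JOIN, turning it into an inner join

Fix: Move the right-table condition into the ON clause so unmatched parents are kept

Corrected query:
SELECT p.name, c.amount FROM customers p LEFT JOIN purchases c ON c.customer_id = p.id AND c.amount > 1004.64

Result:
name  | amount 
------+--------
Alice | 1740.83
Frank | NULL   
Eve   | NULL   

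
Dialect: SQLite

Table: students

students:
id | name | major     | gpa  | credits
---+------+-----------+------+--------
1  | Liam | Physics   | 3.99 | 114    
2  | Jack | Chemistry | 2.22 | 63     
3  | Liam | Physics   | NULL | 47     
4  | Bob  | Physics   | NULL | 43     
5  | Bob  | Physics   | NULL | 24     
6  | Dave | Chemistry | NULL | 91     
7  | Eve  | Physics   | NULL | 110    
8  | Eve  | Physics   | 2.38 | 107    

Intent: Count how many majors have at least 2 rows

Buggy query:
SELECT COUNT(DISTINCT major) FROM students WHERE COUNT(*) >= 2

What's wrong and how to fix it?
Bug: WHERE filters individual rows, not groups, so a group-level COUNT is invalid there

Fix: Use a subquery that GROUPs and filters with HAVING, then count its rows

Corrected query:
SELECT COUNT(*) FROM (SELECT major FROM students GROUP BY major HAVING COUNT(*) >= 2)

Result:
COUNT(*)
--------
2       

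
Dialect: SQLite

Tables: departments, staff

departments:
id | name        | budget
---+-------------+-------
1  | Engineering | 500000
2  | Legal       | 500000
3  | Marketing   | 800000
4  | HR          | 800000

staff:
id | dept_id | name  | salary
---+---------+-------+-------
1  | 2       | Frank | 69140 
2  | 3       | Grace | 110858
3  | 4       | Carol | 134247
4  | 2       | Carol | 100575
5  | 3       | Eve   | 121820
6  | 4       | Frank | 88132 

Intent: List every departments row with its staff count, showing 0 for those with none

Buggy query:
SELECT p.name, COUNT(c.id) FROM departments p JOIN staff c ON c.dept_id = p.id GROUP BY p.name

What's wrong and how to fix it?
Bug: INNER JOIN drops departments rows that have no matching staff rows

Fix: Use LEFT JOIN so parents without children still appear (COUNT(c.id) gives 0)

Corrected query:
SELECT p.name, COUNT(c.id) FROM departments p LEFT JOIN staff c ON c.dept_id = p.id GROUP BY p.name

Result:
name        | COUNT(c.id)
------------+------------
Engineering | 0          
HR          | 2          
Legal       | 2          
Marketing   | 2          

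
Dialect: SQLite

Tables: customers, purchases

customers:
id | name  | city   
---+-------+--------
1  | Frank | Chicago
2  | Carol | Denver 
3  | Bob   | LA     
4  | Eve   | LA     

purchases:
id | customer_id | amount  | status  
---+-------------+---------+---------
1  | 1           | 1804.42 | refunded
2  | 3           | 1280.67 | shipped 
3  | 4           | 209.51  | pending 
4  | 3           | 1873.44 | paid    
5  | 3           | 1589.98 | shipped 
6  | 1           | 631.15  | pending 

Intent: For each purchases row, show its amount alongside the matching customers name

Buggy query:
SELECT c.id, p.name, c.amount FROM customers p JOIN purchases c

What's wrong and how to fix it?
Bug: JOIN with no ON clause produces a cartesian product; every purchases row pairs with every customers row

Fix: Specify the join condition linking the foreign key to the parent id

Corrected query:
SELECT c.id, p.name, c.amount FROM customers p JOIN purchases c ON c.customer_id = p.id

Result:
id | name  | amount 
---+-------+--------
1  | Frank | 1804.42
2  | Bob   | 1280.67
3  | Eve   | 209.51 
4  | Bob   | 1873.44
5  | Bob   | 1589.98
6  | Frank | 631.15 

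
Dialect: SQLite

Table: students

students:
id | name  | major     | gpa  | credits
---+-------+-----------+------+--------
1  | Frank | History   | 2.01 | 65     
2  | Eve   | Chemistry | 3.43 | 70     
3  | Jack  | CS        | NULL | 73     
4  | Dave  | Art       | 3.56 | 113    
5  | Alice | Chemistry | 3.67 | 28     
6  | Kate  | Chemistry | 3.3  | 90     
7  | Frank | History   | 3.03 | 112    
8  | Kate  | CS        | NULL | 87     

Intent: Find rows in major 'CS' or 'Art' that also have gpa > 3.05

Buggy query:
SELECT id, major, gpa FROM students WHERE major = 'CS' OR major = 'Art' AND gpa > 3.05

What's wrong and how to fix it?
Bug: AND binds tighter than OR, so this parses as major = 'CS' OR (major = 'Art' AND gpa > 3.05)

Fix: Group the OR with parentheses (or use IN), then AND the threshold

Corrected query:
SELECT id, major, gpa FROM students WHERE (major = 'CS' OR major = 'Art') AND gpa > 3.05

Result:
id | major | gpa 
---+-------+-----
4  | Art   | 3.56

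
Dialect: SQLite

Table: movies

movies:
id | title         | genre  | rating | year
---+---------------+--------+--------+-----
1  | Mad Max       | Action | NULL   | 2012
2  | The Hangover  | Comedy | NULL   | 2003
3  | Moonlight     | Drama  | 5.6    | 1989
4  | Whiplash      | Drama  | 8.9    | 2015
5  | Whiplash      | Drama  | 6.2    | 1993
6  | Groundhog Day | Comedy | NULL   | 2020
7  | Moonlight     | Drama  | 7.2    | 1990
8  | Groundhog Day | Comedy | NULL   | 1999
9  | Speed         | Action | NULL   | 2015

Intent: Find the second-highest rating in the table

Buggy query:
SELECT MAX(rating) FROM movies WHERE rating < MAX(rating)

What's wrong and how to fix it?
Bug: MAX(rating) on the right of the comparison is an aggregate-in-WHERE error

Fix: Compute the overall MAX in a subquery, then take MAX of rows below it

Corrected query:
SELECT MAX(rating) FROM movies WHERE rating < (SELECT MAX(rating) FROM movies)

Result:
MAX(rating)
-----------
7.2        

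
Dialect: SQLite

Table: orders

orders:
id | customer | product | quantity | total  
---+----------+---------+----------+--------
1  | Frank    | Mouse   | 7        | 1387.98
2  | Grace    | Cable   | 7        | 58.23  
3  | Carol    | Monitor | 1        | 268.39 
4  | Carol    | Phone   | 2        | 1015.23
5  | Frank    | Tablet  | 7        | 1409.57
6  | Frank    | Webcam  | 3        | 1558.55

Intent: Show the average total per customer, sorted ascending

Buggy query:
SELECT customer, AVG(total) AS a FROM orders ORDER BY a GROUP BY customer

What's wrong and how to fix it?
Bug: GROUP BY must precede ORDER BY

Fix: Move ORDER BY to the end, after GROUP BY

Corrected query:
SELECT customer, AVG(total) AS a FROM orders GROUP BY customer ORDER BY a

Result:
customer | a          
---------+------------
Grace    | 58.23      
Carol    | 641.81     
Frank    | 1452.033333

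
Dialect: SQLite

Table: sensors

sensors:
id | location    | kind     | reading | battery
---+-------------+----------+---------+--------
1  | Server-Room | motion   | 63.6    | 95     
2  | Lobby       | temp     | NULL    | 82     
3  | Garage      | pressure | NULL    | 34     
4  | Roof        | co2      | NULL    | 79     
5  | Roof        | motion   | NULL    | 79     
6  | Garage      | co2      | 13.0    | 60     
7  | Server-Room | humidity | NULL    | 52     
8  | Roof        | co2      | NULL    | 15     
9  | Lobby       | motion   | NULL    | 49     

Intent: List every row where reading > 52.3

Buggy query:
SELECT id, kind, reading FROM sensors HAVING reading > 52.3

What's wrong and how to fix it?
Bug: HAVING filters the output of aggregation, but this query has no GROUP BY and no aggregate functions, so SQLite rejects it (HAVING clause on a non-aggregate query); the condition here is per row

Fix: Replace HAVING with WHERE since the condition applies to individual rows

Corrected query:
SELECT id, kind, reading FROM sensors WHERE reading > 52.3

Result:
id | kind   | reading
---+--------+--------
1  | motion | 63.6   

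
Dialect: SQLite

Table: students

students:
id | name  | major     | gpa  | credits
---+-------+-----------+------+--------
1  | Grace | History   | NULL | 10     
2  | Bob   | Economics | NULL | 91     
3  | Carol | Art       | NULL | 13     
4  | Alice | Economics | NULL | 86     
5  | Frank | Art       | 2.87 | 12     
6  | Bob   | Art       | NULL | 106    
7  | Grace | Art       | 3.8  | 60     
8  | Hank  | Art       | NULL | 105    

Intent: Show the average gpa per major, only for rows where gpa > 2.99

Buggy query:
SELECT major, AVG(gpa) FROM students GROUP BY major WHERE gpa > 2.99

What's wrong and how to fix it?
Bug: Row-level WHERE must come before GROUP BY in the clause order

Fix: Place WHERE between FROM and GROUP BY

Corrected query:
SELECT major, AVG(gpa) FROM students WHERE gpa > 2.99 GROUP BY major

Result:
major | AVG(gpa)
------+---------
Art   | 3.8     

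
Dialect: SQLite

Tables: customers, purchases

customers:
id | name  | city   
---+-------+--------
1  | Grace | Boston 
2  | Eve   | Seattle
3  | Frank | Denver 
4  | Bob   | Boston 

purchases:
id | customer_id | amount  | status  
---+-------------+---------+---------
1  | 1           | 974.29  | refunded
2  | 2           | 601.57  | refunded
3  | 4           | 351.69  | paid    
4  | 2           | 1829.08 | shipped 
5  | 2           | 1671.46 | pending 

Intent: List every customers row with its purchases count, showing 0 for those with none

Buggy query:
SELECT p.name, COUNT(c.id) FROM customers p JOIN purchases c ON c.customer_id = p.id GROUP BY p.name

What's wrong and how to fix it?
Bug: INNER JOIN drops customers rows that have no matching purchases rows

Fix: Switch to LEFT JOIN to retain unmatched parent rows

Corrected query:
SELECT p.name, COUNT(c.id) FROM customers p LEFT JOIN purchases c ON c.customer_id = p.id GROUP BY p.name

Result:
name  | COUNT(c.id)
------+------------
Bob   | 1          
Eve   | 3          
Frank | 0          
Grace | 1          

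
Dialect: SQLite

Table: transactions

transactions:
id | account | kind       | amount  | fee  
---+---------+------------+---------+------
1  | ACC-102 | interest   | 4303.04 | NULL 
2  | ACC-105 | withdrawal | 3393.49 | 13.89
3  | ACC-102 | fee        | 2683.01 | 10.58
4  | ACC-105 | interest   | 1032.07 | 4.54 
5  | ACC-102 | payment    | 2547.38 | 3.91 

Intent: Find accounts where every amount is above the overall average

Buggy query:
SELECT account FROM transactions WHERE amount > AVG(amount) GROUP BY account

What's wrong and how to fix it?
Bug: WHERE evaluates per row before aggregation, so AVG() is unavailable

Fix: Compute the overall average in a scalar subquery and compare each group's MIN against it in HAVING

Corrected query:
SELECT account FROM transactions GROUP BY account HAVING MIN(amount) > (SELECT AVG(amount) FROM transactions)

Result:
(no rows)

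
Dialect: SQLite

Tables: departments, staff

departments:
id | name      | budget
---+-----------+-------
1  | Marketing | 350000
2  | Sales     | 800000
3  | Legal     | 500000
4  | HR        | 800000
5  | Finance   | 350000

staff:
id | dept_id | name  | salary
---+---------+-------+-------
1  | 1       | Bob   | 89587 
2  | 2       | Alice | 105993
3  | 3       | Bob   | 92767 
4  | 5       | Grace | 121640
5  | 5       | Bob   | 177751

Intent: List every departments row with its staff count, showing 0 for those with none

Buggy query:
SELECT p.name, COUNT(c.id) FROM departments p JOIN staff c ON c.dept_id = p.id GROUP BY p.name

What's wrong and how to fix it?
Bug: INNER JOIN drops departments rows that have no matching staff rows

Fix: Use LEFT JOIN so parents without children still appear (COUNT(c.id) gives 0)

Corrected query:
SELECT p.name, COUNT(c.id) FROM departments p LEFT JOIN staff c ON c.dept_id = p.id GROUP BY p.name

Result:
name      | COUNT(c.id)
----------+------------
Finance   | 2          
HR        | 0          
Legal     | 1          
Marketing | 1          
Sales     | 1          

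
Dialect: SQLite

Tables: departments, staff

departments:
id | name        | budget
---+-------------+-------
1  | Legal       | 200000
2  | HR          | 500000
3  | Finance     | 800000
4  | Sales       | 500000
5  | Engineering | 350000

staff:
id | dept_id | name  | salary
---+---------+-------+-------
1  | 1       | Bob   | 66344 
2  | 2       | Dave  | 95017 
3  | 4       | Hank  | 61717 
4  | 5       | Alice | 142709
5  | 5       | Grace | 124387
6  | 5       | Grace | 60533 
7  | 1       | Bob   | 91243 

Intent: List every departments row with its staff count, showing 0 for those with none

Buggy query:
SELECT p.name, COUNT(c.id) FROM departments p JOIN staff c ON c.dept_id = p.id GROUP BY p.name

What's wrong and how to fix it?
Bug: INNER JOIN drops departments rows that have no matching staff rows

Fix: Switch to LEFT JOIN to retain unmatched parent rows

Corrected query:
SELECT p.name, COUNT(c.id) FROM departments p LEFT JOIN staff c ON c.dept_id = p.id GROUP BY p.name

Result:
name        | COUNT(c.id)
------------+------------
Engineering | 3          
Finance     | 0          
HR          | 1          
Legal       | 2          
Sales       | 1          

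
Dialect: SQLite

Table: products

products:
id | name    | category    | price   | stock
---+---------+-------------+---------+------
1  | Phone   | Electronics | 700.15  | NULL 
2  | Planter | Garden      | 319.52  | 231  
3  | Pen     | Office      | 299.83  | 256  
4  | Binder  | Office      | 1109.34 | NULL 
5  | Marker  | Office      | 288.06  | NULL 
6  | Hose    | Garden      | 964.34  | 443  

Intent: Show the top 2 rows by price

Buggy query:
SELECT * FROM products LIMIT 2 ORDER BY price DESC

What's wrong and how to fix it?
Bug: ORDER BY cannot follow LIMIT; LIMIT is the final clause

Fix: Sort with ORDER BY, then apply LIMIT

Corrected query:
SELECT * FROM products ORDER BY price DESC LIMIT 2

Result:
id | name   | category | price   | stock
---+--------+----------+---------+------
4  | Binder | Office   | 1109.34 | NULL 
6  | Hose   | Garden   | 964.34  | 443  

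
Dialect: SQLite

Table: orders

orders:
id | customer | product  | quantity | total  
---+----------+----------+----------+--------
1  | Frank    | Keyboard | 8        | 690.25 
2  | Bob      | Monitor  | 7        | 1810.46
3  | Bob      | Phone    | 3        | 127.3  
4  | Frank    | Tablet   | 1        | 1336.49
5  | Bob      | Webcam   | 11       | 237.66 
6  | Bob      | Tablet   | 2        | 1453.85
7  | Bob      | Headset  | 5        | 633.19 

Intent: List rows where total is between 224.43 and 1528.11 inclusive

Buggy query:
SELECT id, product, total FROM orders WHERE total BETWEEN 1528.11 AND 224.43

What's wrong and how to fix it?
Bug: BETWEEN expects the lower bound first; with 1528.11 AND 224.43 the range is empty

Fix: Swap the bounds so the smaller value comes first

Corrected query:
SELECT id, product, total FROM orders WHERE total BETWEEN 224.43 AND 1528.11

Result:
id | product  | total  
---+----------+--------
1  | Keyboard | 690.25 
4  | Tablet   | 1336.49
5  | Webcam   | 237.66 
6  | Tablet   | 1453.85
7  | Headset  | 633.19 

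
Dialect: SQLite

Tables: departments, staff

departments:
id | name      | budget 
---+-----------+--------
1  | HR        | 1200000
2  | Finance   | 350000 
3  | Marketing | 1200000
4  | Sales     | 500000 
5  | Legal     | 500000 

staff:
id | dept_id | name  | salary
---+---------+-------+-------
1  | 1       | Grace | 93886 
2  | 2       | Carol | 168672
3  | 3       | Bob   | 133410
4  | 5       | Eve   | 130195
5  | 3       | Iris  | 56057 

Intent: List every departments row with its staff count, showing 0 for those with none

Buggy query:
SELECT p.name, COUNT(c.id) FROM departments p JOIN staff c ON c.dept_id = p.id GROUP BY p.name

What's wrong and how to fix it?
Bug: INNER JOIN drops departments rows that have no matching staff rows

Fix: Use LEFT JOIN so parents without children still appear (COUNT(c.id) gives 0)

Corrected query:
SELECT p.name, COUNT(c.id) FROM departments p LEFT JOIN staff c ON c.dept_id = p.id GROUP BY p.name

Result:
name      | COUNT(c.id)
----------+------------
Finance   | 1          
HR        | 1          
Legal     | 1          
Marketing | 2          
Sales     | 0          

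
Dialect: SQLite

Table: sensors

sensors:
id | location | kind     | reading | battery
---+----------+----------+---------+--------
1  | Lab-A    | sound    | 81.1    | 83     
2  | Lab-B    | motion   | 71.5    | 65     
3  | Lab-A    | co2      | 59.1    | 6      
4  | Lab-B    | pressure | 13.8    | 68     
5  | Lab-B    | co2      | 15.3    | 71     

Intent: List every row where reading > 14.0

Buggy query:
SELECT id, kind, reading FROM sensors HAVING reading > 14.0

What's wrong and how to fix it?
Bug: HAVING filters the output of aggregation, but this query has no GROUP BY and no aggregate functions, so SQLite rejects it (HAVING clause on a non-aggregate query); the condition here is per row

Fix: Use WHERE for row-level filtering

Corrected query:
SELECT id, kind, reading FROM sensors WHERE reading > 14.0

Result:
id | kind   | reading
---+--------+--------
1  | sound  | 81.1   
2  | motion | 71.5   
3  | co2    | 59.1   
5  | co2    | 15.3   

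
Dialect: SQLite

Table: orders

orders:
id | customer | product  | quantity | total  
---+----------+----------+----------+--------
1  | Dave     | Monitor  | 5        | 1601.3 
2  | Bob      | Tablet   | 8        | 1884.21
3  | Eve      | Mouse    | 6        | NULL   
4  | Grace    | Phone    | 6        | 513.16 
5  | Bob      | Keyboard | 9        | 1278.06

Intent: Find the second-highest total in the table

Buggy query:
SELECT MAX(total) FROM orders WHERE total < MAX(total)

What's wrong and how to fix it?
Bug: MAX(total) on the right of the comparison is an aggregate-in-WHERE error

Fix: Put the inner MAX in a scalar subquery

Corrected query:
SELECT MAX(total) FROM orders WHERE total < (SELECT MAX(total) FROM orders)

Result:
MAX(total)
----------
1601.3    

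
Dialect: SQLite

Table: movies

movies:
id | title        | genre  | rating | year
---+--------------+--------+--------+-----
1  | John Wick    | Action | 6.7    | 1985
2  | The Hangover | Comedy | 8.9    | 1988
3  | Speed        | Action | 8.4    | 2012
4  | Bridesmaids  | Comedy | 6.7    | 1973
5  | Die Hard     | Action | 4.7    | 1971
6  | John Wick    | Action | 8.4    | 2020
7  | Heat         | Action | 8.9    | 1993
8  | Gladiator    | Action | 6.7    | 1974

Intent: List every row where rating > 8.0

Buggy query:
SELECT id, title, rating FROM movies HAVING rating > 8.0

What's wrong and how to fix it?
Bug: This is a non-aggregate query (no GROUP BY, no aggregates), so in SQLite the HAVING clause is invalid here; a row-level condition belongs in WHERE

Fix: Use WHERE for row-level filtering

Corrected query:
SELECT id, title, rating FROM movies WHERE rating > 8.0

Result:
id | title        | rating
---+--------------+-------
2  | The Hangover | 8.9   
3  | Speed        | 8.4   
6  | John Wick    | 8.4   
7  | Heat         | 8.9   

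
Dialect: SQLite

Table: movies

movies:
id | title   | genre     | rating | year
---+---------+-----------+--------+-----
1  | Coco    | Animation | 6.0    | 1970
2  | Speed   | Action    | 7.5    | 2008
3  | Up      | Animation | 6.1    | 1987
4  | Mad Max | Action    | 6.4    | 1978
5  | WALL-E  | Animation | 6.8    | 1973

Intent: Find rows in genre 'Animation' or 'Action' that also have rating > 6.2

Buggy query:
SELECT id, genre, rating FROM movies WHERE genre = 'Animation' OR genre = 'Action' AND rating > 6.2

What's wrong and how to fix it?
Bug: AND binds tighter than OR, so this parses as genre = 'Animation' OR (genre = 'Action' AND rating > 6.2)

Fix: Group the OR with parentheses (or use IN), then AND the threshold

Corrected query:
SELECT id, genre, rating FROM movies WHERE (genre = 'Animation' OR genre = 'Action') AND rating > 6.2

Result:
id | genre     | rating
---+-----------+-------
2  | Action    | 7.5   
4  | Action    | 6.4   
5  | Animation | 6.8   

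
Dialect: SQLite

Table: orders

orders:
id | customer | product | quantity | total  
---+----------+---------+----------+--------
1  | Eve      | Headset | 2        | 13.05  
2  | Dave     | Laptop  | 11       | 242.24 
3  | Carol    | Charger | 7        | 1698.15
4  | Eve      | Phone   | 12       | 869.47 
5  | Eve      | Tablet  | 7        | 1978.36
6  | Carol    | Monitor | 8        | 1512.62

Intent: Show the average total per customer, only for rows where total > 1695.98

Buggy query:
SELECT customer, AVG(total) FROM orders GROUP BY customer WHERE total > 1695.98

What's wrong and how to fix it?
Bug: WHERE cannot follow GROUP BY

Fix: Move the WHERE clause before GROUP BY

Corrected query:
SELECT customer, AVG(total) FROM orders WHERE total > 1695.98 GROUP BY customer

Result:
customer | AVG(total)
---------+-----------
Carol    | 1698.15   
Eve      | 1978.36   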